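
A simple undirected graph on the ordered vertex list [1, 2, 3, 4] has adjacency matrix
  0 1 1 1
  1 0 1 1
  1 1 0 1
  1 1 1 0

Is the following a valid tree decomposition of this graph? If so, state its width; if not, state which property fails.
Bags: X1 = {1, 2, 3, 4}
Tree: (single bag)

Vertex coverage: the bags together contain {1, 2, 3, 4}, the full vertex set. Edge coverage: each edge of G has both endpoints in at least one bag. Running intersection: for every vertex, the bags containing it form a connected subtree. All three properties hold, so this is a valid tree decomposition of width max|bag| − 1 = 3, and hence tw(G) ≤ 3.

Yes; width 3.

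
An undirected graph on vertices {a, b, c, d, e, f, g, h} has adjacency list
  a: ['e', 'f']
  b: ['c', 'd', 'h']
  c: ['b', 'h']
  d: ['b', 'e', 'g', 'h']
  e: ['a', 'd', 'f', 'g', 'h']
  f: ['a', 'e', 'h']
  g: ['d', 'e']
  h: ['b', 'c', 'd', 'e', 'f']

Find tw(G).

2

A width-2 tree decomposition is:
Bags: B1 = {e, f, h}  B2 = {d, e, h}  B3 = {b, d, h}  B4 = {b, c, h}  B5 = {d, e, g}  B6 = {a, e, f}
Tree: B1–B2, B2–B3, B3–B4, B2–B5, B1–B6
Every bag has size at most 3, so the width is 3 − 1 = 2 and tw(G) ≤ 2. For the lower bound, the 3 vertices {d, e, g} are pairwise adjacent, and any tree decomposition puts a clique entirely inside one bag — forcing width ≥ 2. Therefore the treewidth is 2.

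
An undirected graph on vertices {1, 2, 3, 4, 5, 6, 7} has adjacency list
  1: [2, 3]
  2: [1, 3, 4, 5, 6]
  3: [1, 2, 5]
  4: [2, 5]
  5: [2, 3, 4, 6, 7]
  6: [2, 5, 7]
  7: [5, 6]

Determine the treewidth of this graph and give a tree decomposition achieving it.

Every bag has size at most 3, so the width is 3 − 1 = 2 and tw(G) ≤ 2. For the lower bound, the 3 vertices {1, 2, 3} are pairwise adjacent, and any tree decomposition puts a clique entirely inside one bag — forcing width ≥ 2. The upper and lower bounds meet at 2, so that is the treewidth.

Treewidth 2.
One optimal decomposition is:
Bags: B1 = {2, 3, 5}  B2 = {1, 2, 3}  B3 = {2, 5, 6}  B4 = {2, 4, 5}  B5 = {5, 6, 7}
Tree: B1–B2, B1–B3, B1–B4, B3–B5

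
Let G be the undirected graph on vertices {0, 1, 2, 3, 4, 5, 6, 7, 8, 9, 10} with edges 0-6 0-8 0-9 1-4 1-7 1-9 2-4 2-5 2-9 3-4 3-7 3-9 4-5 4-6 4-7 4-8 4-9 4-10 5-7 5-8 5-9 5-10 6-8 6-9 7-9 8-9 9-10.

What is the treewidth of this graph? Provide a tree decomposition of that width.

Treewidth 3.
One such decomposition:
Bags: B1 = {1, 4, 7, 9}  B2 = {4, 5, 7, 9}  B3 = {4, 5, 8, 9}  B4 = {4, 6, 8, 9}  B5 = {0, 6, 8, 9}  B6 = {3, 4, 7, 9}  B7 = {2, 4, 5, 9}  B8 = {4, 5, 9, 10}
Tree: B1–B2, B2–B3, B3–B4, B4–B5, B2–B6, B2–B7, B2–B8

The largest bag has 4 vertices, giving width 3; this decomposition certifies tw(G) ≤ 3. On the other hand G contains the 4-clique {0, 6, 8, 9}. A clique must lie in a single bag of any decomposition, so no decomposition can have width below 3. The upper and lower bounds meet at 3, so that is the treewidth.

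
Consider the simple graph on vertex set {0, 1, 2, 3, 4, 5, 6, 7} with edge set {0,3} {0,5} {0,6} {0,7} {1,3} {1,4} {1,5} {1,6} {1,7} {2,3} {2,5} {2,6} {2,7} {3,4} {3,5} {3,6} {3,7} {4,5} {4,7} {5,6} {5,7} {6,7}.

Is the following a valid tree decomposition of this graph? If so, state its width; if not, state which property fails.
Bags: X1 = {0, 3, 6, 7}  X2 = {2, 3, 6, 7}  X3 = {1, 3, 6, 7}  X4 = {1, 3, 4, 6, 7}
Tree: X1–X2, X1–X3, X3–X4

No — vertex 5 appears in no bag.

A tree decomposition must satisfy three properties: every vertex lies in some bag; for every edge, both endpoints lie together in some bag; and for every vertex, the bags containing it form a connected subtree. Here vertex 5 appears in no bag, so the decomposition is invalid.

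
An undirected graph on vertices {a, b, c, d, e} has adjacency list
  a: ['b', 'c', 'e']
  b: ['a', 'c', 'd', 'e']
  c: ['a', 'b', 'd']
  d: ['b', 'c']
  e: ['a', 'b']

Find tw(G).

A width-2 tree decomposition is:
Bags: B1 = {a, b, c}  B2 = {b, c, d}  B3 = {a, b, e}
Tree: B1–B2, B1–B3
Every bag has size at most 3, so the width is 3 − 1 = 2 and tw(G) ≤ 2. For the lower bound, the 3 vertices {a, b, e} are pairwise adjacent, and any tree decomposition puts a clique entirely inside one bag — forcing width ≥ 2. Hence tw(G) = 2 exactly.

2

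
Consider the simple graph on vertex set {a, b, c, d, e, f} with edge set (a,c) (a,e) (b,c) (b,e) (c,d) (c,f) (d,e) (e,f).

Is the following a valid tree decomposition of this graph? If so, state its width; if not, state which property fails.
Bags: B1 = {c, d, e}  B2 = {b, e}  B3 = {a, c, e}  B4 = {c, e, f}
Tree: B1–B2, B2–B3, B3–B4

No — edge (c,b) lies in no bag.

A tree decomposition must satisfy three properties: every vertex lies in some bag; for every edge, both endpoints lie together in some bag; and for every vertex, the bags containing it form a connected subtree. Here edge (c,b) lies in no bag, so the decomposition is invalid.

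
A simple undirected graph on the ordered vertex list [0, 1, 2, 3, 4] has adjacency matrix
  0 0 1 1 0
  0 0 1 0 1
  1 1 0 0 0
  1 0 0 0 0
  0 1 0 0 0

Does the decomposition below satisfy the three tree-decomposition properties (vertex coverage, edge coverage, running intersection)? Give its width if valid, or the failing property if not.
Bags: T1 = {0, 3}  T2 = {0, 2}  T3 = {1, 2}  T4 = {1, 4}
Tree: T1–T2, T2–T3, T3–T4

Yes; width 1.

Every vertex of G appears in some bag (union = {0, 1, 2, 3, 4}); every edge is covered by a bag; and for each vertex v the set of bags containing v is connected in the bag tree. The decomposition is therefore valid. The largest bag has 2 vertices, so the width is 1.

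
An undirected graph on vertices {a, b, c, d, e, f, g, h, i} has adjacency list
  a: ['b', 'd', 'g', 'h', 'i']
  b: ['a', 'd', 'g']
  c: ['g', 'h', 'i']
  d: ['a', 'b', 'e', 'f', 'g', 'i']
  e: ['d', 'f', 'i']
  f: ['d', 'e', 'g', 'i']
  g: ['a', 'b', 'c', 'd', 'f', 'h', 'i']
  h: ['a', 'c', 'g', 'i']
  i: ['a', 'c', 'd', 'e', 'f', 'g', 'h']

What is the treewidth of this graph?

3

A width-3 tree decomposition is:
Bags: B1 = {a, d, g, i}  B2 = {a, g, h, i}  B3 = {d, f, g, i}  B4 = {a, b, d, g}  B5 = {c, g, h, i}  B6 = {d, e, f, i}
Tree: B1–B2, B1–B3, B1–B4, B2–B5, B3–B6
The largest bag has 4 vertices, giving width 3; this decomposition certifies tw(G) ≤ 3. For the lower bound, the 4 vertices {a, b, d, g} are pairwise adjacent, and any tree decomposition puts a clique entirely inside one bag — forcing width ≥ 3. The upper and lower bounds meet at 3, so that is the treewidth.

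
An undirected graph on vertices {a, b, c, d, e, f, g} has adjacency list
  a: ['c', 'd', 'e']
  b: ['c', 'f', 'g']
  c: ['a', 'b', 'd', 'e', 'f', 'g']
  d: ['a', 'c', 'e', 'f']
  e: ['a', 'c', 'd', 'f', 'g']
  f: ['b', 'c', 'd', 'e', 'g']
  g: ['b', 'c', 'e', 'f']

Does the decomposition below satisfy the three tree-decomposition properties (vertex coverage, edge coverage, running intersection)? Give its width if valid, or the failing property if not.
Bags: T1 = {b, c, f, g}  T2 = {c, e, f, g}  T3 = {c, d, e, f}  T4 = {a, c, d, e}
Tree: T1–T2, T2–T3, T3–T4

Checking the three conditions: (i) the bags cover all of {a, b, c, d, e, f, g}; (ii) for each edge, some bag contains both endpoints; (iii) the bags containing any fixed vertex form a subtree. All hold, so the decomposition is valid with width 4 − 1 = 3.

Yes; width 3.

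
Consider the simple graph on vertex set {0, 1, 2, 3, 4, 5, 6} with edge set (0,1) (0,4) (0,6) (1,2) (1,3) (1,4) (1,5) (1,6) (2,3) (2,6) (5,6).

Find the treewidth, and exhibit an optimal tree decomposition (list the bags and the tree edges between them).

Treewidth 2.
One such decomposition:
Bags: B1 = {1, 2, 6}  B2 = {1, 5, 6}  B3 = {0, 1, 6}  B4 = {0, 1, 4}  B5 = {1, 2, 3}
Tree: B1–B2, B1–B3, B3–B4, B1–B5

Each bag holds 3 vertices, so the decomposition has width 2, which upper-bounds the treewidth. Conversely, {1, 2, 3} is a clique of size 3, and the vertices of any clique must share a bag in every tree decomposition; so some bag has ≥ 3 vertices and tw(G) ≥ 2. Therefore the treewidth is 2.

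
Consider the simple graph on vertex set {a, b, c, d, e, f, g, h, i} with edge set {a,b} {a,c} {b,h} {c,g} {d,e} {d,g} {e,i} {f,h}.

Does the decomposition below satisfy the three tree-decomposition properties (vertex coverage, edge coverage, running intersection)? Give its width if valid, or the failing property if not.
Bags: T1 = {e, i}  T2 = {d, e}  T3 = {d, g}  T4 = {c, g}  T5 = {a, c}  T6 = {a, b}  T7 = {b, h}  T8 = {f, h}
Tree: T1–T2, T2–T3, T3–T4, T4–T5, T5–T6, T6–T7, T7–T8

Every vertex of G appears in some bag (union = {a, b, c, d, e, f, g, h, i}); every edge is covered by a bag; and for each vertex v the set of bags containing v is connected in the bag tree. The decomposition is therefore valid. The largest bag has 2 vertices, so the width is 1.

Yes; width 1.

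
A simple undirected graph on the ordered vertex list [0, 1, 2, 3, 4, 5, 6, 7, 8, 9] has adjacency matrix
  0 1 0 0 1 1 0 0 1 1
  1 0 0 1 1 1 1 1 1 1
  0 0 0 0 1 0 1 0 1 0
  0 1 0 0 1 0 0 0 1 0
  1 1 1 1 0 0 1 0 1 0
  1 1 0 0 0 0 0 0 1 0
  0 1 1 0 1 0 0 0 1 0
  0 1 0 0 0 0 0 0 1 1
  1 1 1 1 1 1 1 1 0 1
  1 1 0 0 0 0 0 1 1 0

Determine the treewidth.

A width-3 tree decomposition is:
Bags: B1 = {1, 4, 6, 8}  B2 = {2, 4, 6, 8}  B3 = {0, 1, 4, 8}  B4 = {0, 1, 8, 9}  B5 = {1, 3, 4, 8}  B6 = {0, 1, 5, 8}  B7 = {1, 7, 8, 9}
Tree: B1–B2, B1–B3, B3–B4, B1–B5, B4–B6, B4–B7
Each bag holds 4 vertices, so the decomposition has width 3, which upper-bounds the treewidth. For the lower bound, the 4 vertices {0, 1, 8, 9} are pairwise adjacent, and any tree decomposition puts a clique entirely inside one bag — forcing width ≥ 3. Therefore the treewidth is 3.

3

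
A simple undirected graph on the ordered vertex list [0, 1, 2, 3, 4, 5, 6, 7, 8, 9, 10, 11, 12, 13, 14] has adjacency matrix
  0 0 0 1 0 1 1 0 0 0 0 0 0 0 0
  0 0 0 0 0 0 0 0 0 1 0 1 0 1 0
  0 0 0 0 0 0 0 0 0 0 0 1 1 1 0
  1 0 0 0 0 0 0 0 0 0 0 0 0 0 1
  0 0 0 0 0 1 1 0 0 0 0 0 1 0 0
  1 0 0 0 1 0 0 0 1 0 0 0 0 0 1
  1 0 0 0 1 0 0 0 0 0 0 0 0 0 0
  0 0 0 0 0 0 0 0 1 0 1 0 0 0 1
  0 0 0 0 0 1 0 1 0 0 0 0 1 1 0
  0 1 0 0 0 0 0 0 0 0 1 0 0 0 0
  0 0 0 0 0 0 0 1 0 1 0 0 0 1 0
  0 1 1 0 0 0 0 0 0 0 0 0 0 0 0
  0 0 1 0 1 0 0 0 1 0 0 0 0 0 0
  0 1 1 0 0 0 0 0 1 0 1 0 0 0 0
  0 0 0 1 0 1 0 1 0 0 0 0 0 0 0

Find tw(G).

A width-3 tree decomposition is:
Bags: B1 = {1, 2, 9, 11}  B2 = {1, 2, 9, 13}  B3 = {2, 9, 10, 13}  B4 = {2, 10, 12, 13}  B5 = {8, 10, 12, 13}  B6 = {7, 8, 10, 12}  B7 = {4, 7, 8, 12}  B8 = {4, 5, 7, 8}  B9 = {4, 5, 7, 14}  B10 = {4, 5, 6, 14}  B11 = {0, 5, 6, 14}  B12 = {0, 3, 6, 14}
Tree: B1–B2, B2–B3, B3–B4, B4–B5, B5–B6, B6–B7, B7–B8, B8–B9, B9–B10, B10–B11, B11–B12
The largest bag has 4 vertices, giving width 3; this decomposition certifies tw(G) ≤ 3. For the lower bound: the 4 vertex sets {1,9,11}, {2}, {13}, {7,8,10,12} are disjoint, each induces a connected subgraph, and every pair is joined by at least one edge of G. Contracting each set to a single vertex therefore yields K_{4} as a minor, and since treewidth is minor-monotone, tw(G) ≥ tw(K_{4}) = 3. Combining the bounds, tw(G) = 3.

3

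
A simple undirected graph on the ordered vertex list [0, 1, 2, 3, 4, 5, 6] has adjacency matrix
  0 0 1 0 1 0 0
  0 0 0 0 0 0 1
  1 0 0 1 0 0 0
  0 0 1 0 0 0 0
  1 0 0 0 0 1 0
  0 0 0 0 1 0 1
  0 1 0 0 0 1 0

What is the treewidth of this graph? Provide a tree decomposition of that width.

Every bag has size at most 2, so the width is 2 − 1 = 1 and tw(G) ≤ 1. G has an edge, so its treewidth is at least 1. Combining the bounds, tw(G) = 1.

Treewidth 1.
Bags: B1 = {2, 3}  B2 = {0, 2}  B3 = {0, 4}  B4 = {4, 5}  B5 = {5, 6}  B6 = {1, 6}
Tree: B1–B2, B2–B3, B3–B4, B4–B5, B5–B6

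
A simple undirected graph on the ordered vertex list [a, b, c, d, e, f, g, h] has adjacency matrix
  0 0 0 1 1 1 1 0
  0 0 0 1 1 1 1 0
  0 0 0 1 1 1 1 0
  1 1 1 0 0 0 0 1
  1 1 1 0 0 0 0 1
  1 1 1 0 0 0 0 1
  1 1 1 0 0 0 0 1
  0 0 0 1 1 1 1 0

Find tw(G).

A width-4 tree decomposition is:
Bags: B1 = {a, b, c, d, h}  B2 = {a, b, c, e, h}  B3 = {a, b, c, g, h}  B4 = {a, b, c, f, h}
Tree: B1–B2, B2–B3, B3–B4
Every bag has size at most 5, so the width is 5 − 1 = 4 and tw(G) ≤ 4. For the lower bound: the 5 vertex sets {a,d}, {e,h}, {c,g}, {b}, {f} are disjoint, each induces a connected subgraph, and every pair is joined by at least one edge of G. Contracting each set to a single vertex therefore yields K_{5} as a minor, and since treewidth is minor-monotone, tw(G) ≥ tw(K_{5}) = 4. Therefore the treewidth is 4.

4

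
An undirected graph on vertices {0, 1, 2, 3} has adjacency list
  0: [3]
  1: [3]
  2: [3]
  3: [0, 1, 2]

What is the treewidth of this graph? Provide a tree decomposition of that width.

Each bag holds 2 vertices, so the decomposition has width 1, which upper-bounds the treewidth. Any graph with an edge has treewidth ≥ 1, and G has the edge 0–3. Combining the bounds, tw(G) = 1.

Treewidth 1.
One such decomposition:
Bags: B1 = {0, 3}  B2 = {2, 3}  B3 = {1, 3}
Tree: B1–B2, B1–B3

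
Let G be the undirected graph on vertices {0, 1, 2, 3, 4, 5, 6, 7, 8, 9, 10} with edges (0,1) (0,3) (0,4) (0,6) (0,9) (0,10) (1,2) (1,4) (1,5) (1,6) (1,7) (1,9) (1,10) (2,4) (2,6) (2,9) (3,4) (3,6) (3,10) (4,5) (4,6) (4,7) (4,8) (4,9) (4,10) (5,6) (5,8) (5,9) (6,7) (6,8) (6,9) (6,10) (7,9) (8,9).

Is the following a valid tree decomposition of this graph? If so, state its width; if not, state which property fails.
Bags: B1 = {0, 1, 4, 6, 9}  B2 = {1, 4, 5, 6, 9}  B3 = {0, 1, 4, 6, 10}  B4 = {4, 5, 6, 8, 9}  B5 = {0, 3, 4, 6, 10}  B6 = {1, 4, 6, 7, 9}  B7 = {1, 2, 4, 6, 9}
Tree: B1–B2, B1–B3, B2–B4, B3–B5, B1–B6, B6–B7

Yes; width 4.

Vertex coverage: the bags together contain {0, 1, 2, 3, 4, 5, 6, 7, 8, 9, 10}, the full vertex set. Edge coverage: each edge of G has both endpoints in at least one bag. Running intersection: for every vertex, the bags containing it form a connected subtree. All three properties hold, so this is a valid tree decomposition of width max|bag| − 1 = 4, and hence tw(G) ≤ 4.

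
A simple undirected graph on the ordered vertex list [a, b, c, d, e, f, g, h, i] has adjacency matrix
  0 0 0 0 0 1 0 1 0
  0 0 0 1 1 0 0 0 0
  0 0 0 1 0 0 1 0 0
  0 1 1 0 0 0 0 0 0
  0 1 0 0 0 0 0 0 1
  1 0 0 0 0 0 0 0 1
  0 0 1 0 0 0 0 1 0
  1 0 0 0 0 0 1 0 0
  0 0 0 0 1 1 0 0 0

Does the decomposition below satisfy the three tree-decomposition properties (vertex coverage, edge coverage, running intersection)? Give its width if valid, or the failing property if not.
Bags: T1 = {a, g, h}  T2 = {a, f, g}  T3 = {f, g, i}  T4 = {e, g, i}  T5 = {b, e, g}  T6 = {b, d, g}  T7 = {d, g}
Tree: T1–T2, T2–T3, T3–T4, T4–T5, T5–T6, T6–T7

No — vertex c appears in no bag.

A tree decomposition must satisfy three properties: every vertex lies in some bag; for every edge, both endpoints lie together in some bag; and for every vertex, the bags containing it form a connected subtree. Here vertex c appears in no bag, so the decomposition is invalid.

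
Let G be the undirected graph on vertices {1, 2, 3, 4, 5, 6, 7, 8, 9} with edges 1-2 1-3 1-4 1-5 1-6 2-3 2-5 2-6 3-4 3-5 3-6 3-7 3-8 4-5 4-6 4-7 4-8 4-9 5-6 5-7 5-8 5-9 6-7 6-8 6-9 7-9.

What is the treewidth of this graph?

4

A width-4 tree decomposition is:
Bags: B1 = {3, 4, 5, 6, 7}  B2 = {1, 3, 4, 5, 6}  B3 = {1, 2, 3, 5, 6}  B4 = {3, 4, 5, 6, 8}  B5 = {4, 5, 6, 7, 9}
Tree: B1–B2, B2–B3, B1–B4, B1–B5
The largest bag has 5 vertices, giving width 4; this decomposition certifies tw(G) ≤ 4. Conversely, {4, 5, 6, 7, 9} is a clique of size 5, and the vertices of any clique must share a bag in every tree decomposition; so some bag has ≥ 5 vertices and tw(G) ≥ 4. Hence tw(G) = 4 exactly.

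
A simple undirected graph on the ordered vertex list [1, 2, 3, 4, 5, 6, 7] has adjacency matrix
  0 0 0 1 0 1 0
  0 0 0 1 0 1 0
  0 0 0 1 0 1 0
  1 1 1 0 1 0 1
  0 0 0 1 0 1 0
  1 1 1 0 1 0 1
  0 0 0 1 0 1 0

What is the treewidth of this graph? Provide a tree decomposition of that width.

Treewidth 2.
One such decomposition:
Bags: B1 = {4, 6, 7}  B2 = {2, 4, 6}  B3 = {1, 4, 6}  B4 = {3, 4, 6}  B5 = {4, 5, 6}
Tree: B1–B2, B2–B3, B3–B4, B4–B5

Each bag holds 3 vertices, so the decomposition has width 2, which upper-bounds the treewidth. The edges 4–7–6–2–4 form a cycle, so G is not a tree and its treewidth is at least 2. Therefore the treewidth is 2.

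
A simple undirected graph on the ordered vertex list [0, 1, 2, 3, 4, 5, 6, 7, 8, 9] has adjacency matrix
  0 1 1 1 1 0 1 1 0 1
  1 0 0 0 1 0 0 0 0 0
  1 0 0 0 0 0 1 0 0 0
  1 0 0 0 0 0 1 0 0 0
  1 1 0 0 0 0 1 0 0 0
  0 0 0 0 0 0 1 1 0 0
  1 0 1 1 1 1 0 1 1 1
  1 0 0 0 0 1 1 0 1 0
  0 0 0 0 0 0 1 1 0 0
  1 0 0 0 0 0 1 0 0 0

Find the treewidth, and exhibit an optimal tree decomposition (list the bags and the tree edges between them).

Each bag holds 3 vertices, so the decomposition has width 2, which upper-bounds the treewidth. On the other hand G contains the 3-clique {0, 1, 4}. A clique must lie in a single bag of any decomposition, so no decomposition can have width below 2. Therefore the treewidth is 2.

Treewidth 2.
One optimal decomposition is:
Bags: B1 = {0, 4, 6}  B2 = {0, 6, 7}  B3 = {5, 6, 7}  B4 = {0, 2, 6}  B5 = {0, 3, 6}  B6 = {6, 7, 8}  B7 = {0, 1, 4}  B8 = {0, 6, 9}
Tree: B1–B2, B2–B3, B2–B4, B4–B5, B3–B6, B1–B7, B4–B8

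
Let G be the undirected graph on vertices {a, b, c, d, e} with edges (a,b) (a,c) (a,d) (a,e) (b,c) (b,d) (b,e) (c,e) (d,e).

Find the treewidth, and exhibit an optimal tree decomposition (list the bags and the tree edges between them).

Each bag holds 4 vertices, so the decomposition has width 3, which upper-bounds the treewidth. Conversely, {a, b, d, e} is a clique of size 4, and the vertices of any clique must share a bag in every tree decomposition; so some bag has ≥ 4 vertices and tw(G) ≥ 3. The upper and lower bounds meet at 3, so that is the treewidth.

Treewidth 3.
One optimal decomposition is:
Bags: B1 = {a, b, d, e}  B2 = {a, b, c, e}
Tree: B1–B2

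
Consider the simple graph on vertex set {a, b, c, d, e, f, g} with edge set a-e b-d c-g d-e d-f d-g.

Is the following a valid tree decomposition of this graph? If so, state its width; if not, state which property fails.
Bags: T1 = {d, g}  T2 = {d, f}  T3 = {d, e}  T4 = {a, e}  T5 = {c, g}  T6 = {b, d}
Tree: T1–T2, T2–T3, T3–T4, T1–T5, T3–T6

Yes; width 1.

Checking the three conditions: (i) the bags cover all of {a, b, c, d, e, f, g}; (ii) for each edge, some bag contains both endpoints; (iii) the bags containing any fixed vertex form a subtree. All hold, so the decomposition is valid with width 2 − 1 = 1.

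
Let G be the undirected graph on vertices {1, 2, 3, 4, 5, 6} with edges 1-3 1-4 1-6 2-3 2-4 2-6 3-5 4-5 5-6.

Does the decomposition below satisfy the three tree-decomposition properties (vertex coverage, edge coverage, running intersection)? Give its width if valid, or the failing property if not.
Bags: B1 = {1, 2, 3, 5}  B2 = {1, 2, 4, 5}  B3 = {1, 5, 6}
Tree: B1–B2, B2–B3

A tree decomposition must satisfy three properties: every vertex lies in some bag; for every edge, both endpoints lie together in some bag; and for every vertex, the bags containing it form a connected subtree. Here edge (2,6) lies in no bag, so the decomposition is invalid.

No — edge (2,6) lies in no bag.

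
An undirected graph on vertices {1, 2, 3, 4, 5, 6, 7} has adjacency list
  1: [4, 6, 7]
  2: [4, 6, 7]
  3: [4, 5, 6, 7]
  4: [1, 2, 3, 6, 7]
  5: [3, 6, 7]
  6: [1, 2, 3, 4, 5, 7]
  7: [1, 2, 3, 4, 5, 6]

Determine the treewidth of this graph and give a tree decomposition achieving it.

Treewidth 3.
Bags: B1 = {1, 4, 6, 7}  B2 = {3, 4, 6, 7}  B3 = {2, 4, 6, 7}  B4 = {3, 5, 6, 7}
Tree: B1–B2, B2–B3, B2–B4

The largest bag has 4 vertices, giving width 3; this decomposition certifies tw(G) ≤ 3. Conversely, {1, 4, 6, 7} is a clique of size 4, and the vertices of any clique must share a bag in every tree decomposition; so some bag has ≥ 4 vertices and tw(G) ≥ 3. Therefore the treewidth is 3.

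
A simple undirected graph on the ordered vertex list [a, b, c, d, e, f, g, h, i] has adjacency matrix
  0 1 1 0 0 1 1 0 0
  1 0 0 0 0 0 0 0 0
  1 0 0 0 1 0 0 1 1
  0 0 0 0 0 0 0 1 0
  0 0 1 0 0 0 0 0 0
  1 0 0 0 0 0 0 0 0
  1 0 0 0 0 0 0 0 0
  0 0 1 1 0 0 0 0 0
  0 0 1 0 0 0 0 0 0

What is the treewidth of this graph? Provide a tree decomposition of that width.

Treewidth 1.
One such decomposition:
Bags: B1 = {a, c}  B2 = {a, g}  B3 = {a, f}  B4 = {c, h}  B5 = {a, b}  B6 = {c, i}  B7 = {d, h}  B8 = {c, e}
Tree: B1–B2, B1–B3, B1–B4, B3–B5, B1–B6, B4–B7, B4–B8

Every bag has size at most 2, so the width is 2 − 1 = 1 and tw(G) ≤ 1. Any graph with an edge has treewidth ≥ 1, and G has the edge c–a. Hence tw(G) = 1 exactly.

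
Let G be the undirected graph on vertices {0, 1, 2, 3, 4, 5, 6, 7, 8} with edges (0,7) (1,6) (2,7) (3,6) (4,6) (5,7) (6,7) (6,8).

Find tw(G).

1

A width-1 tree decomposition is:
Bags: B1 = {4, 6}  B2 = {1, 6}  B3 = {3, 6}  B4 = {6, 7}  B5 = {6, 8}  B6 = {2, 7}  B7 = {5, 7}  B8 = {0, 7}
Tree: B1–B2, B1–B3, B2–B4, B3–B5, B4–B6, B4–B7, B6–B8
Each bag holds 2 vertices, so the decomposition has width 1, which upper-bounds the treewidth. G has an edge, so its treewidth is at least 1. The upper and lower bounds meet at 1, so that is the treewidth.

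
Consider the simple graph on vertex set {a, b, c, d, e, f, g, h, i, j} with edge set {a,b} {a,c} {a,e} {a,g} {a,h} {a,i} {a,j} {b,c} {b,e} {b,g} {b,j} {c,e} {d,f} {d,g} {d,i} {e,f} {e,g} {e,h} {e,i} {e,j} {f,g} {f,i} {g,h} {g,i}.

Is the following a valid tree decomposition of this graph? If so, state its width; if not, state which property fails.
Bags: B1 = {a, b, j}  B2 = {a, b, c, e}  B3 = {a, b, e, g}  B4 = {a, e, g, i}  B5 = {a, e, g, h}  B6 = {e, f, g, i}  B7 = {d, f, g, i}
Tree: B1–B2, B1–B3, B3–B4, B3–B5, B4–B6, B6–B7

No — edge (e,j) lies in no bag.

A tree decomposition must satisfy three properties: every vertex lies in some bag; for every edge, both endpoints lie together in some bag; and for every vertex, the bags containing it form a connected subtree. Here edge (e,j) lies in no bag, so the decomposition is invalid.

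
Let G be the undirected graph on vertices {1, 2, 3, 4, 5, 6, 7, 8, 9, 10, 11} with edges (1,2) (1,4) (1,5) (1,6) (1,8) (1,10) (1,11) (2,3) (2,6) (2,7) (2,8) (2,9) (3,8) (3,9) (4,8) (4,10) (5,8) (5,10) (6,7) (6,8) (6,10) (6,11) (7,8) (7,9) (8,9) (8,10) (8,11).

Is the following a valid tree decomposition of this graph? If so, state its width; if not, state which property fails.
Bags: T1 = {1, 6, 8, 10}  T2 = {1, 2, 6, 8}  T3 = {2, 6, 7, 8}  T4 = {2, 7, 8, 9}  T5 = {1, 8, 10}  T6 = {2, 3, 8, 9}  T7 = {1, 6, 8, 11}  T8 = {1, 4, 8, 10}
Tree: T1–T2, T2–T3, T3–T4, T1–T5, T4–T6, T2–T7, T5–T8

No — vertex 5 appears in no bag.

A tree decomposition must satisfy three properties: every vertex lies in some bag; for every edge, both endpoints lie together in some bag; and for every vertex, the bags containing it form a connected subtree. Here vertex 5 appears in no bag, so the decomposition is invalid.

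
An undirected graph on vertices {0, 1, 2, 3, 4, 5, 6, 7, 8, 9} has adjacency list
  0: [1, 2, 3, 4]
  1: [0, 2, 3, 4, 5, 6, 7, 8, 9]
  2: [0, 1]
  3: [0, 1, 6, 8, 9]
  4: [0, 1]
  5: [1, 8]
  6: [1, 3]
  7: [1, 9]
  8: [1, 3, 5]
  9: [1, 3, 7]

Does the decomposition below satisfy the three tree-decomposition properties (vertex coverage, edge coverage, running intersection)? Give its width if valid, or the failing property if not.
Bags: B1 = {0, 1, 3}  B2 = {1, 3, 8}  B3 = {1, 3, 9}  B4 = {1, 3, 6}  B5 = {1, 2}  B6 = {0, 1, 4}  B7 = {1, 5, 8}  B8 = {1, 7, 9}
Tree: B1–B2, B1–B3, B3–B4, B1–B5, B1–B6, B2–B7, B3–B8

No — edge (0,2) lies in no bag.

A tree decomposition must satisfy three properties: every vertex lies in some bag; for every edge, both endpoints lie together in some bag; and for every vertex, the bags containing it form a connected subtree. Here edge (0,2) lies in no bag, so the decomposition is invalid.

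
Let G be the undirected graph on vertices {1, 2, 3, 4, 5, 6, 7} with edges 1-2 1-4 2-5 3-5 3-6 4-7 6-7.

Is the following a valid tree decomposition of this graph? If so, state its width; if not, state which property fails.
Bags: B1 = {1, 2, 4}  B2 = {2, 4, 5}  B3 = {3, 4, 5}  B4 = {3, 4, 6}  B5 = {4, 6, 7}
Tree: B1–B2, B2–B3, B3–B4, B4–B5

Yes; width 2.

Vertex coverage: the bags together contain {1, 2, 3, 4, 5, 6, 7}, the full vertex set. Edge coverage: each edge of G has both endpoints in at least one bag. Running intersection: for every vertex, the bags containing it form a connected subtree. All three properties hold, so this is a valid tree decomposition of width max|bag| − 1 = 2, and hence tw(G) ≤ 2.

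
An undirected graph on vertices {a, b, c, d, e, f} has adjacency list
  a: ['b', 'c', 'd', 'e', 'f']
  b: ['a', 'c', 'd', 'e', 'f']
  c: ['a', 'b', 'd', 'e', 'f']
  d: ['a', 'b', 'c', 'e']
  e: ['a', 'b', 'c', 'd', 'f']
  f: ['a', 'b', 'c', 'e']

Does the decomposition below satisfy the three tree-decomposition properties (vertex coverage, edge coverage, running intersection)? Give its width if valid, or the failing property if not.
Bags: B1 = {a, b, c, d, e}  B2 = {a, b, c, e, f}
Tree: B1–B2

Yes; width 4.

Vertex coverage: the bags together contain {a, b, c, d, e, f}, the full vertex set. Edge coverage: each edge of G has both endpoints in at least one bag. Running intersection: for every vertex, the bags containing it form a connected subtree. All three properties hold, so this is a valid tree decomposition of width max|bag| − 1 = 4, and hence tw(G) ≤ 4.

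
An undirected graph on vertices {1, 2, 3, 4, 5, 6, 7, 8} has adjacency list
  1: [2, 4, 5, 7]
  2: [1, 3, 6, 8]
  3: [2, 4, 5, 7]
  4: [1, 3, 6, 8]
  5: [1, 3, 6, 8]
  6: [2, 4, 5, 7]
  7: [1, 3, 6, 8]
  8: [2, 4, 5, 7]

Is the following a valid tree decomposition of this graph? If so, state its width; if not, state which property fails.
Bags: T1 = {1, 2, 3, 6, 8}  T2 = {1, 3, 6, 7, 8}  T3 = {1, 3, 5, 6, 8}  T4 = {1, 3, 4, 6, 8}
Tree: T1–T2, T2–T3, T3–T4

Vertex coverage: the bags together contain {1, 2, 3, 4, 5, 6, 7, 8}, the full vertex set. Edge coverage: each edge of G has both endpoints in at least one bag. Running intersection: for every vertex, the bags containing it form a connected subtree. All three properties hold, so this is a valid tree decomposition of width max|bag| − 1 = 4, and hence tw(G) ≤ 4.

Yes; width 4.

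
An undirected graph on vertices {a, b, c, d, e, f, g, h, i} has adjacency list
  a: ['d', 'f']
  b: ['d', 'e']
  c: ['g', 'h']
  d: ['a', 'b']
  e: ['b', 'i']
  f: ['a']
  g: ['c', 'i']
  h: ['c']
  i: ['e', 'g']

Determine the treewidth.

1

A width-1 tree decomposition is:
Bags: B1 = {c, h}  B2 = {c, g}  B3 = {g, i}  B4 = {e, i}  B5 = {b, e}  B6 = {b, d}  B7 = {a, d}  B8 = {a, f}
Tree: B1–B2, B2–B3, B3–B4, B4–B5, B5–B6, B6–B7, B7–B8
Every bag has size at most 2, so the width is 2 − 1 = 1 and tw(G) ≤ 1. Since G has at least one edge (e.g. h–c), it is not an edgeless graph, so tw(G) ≥ 1. Therefore the treewidth is 1.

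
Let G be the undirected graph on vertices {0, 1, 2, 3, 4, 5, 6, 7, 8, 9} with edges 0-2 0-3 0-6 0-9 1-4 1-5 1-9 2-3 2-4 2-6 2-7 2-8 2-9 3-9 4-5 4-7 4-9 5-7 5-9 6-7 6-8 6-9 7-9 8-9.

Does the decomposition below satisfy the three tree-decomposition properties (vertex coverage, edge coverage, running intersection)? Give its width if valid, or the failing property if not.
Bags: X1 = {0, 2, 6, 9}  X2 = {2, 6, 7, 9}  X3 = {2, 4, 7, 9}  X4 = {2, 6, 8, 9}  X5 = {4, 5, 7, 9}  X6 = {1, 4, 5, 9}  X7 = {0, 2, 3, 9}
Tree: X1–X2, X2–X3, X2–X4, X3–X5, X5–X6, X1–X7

Checking the three conditions: (i) the bags cover all of {0, 1, 2, 3, 4, 5, 6, 7, 8, 9}; (ii) for each edge, some bag contains both endpoints; (iii) the bags containing any fixed vertex form a subtree. All hold, so the decomposition is valid with width 4 − 1 = 3.

Yes; width 3.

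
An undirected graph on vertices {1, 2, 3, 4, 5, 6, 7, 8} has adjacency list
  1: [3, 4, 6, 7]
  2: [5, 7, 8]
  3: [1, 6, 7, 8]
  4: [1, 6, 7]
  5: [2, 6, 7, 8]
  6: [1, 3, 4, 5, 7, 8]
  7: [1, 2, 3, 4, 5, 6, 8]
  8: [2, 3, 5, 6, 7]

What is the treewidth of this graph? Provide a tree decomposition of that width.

Treewidth 3.
Bags: B1 = {3, 6, 7, 8}  B2 = {1, 3, 6, 7}  B3 = {1, 4, 6, 7}  B4 = {5, 6, 7, 8}  B5 = {2, 5, 7, 8}
Tree: B1–B2, B2–B3, B1–B4, B4–B5

Every bag has size at most 4, so the width is 4 − 1 = 3 and tw(G) ≤ 3. Conversely, {2, 5, 7, 8} is a clique of size 4, and the vertices of any clique must share a bag in every tree decomposition; so some bag has ≥ 4 vertices and tw(G) ≥ 3. Combining the bounds, tw(G) = 3.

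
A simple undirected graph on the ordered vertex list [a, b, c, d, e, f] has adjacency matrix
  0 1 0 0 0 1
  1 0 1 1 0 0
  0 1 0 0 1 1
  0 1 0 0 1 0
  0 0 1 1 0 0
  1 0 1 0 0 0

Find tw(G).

A width-2 tree decomposition is:
Bags: B1 = {a, b, f}  B2 = {b, c, f}  B3 = {b, c, d}  B4 = {c, d, e}
Tree: B1–B2, B2–B3, B3–B4
The largest bag has 3 vertices, giving width 2; this decomposition certifies tw(G) ≤ 2. For the lower bound, G contains the cycle a–f–c–b–a, so G is not a forest; only forests have treewidth ≤ 1, hence tw(G) ≥ 2. Hence tw(G) = 2 exactly.

2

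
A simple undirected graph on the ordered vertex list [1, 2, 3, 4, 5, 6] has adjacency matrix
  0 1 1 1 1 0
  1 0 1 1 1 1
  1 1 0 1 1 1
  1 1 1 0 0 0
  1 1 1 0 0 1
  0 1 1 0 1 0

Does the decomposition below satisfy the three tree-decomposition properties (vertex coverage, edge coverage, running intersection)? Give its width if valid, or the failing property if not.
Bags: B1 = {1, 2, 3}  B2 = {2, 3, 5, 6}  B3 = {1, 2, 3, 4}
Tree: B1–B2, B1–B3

No — edge (5,1) lies in no bag.

A tree decomposition must satisfy three properties: every vertex lies in some bag; for every edge, both endpoints lie together in some bag; and for every vertex, the bags containing it form a connected subtree. Here edge (5,1) lies in no bag, so the decomposition is invalid.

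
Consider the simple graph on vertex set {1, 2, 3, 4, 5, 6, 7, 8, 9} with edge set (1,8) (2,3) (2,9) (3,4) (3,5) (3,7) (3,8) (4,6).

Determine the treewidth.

A width-1 tree decomposition is:
Bags: B1 = {3, 8}  B2 = {3, 4}  B3 = {3, 7}  B4 = {2, 3}  B5 = {2, 9}  B6 = {1, 8}  B7 = {3, 5}  B8 = {4, 6}
Tree: B1–B2, B1–B3, B1–B4, B4–B5, B1–B6, B2–B7, B2–B8
Each bag holds 2 vertices, so the decomposition has width 1, which upper-bounds the treewidth. Since G has at least one edge (e.g. 8–3), it is not an edgeless graph, so tw(G) ≥ 1. The upper and lower bounds meet at 1, so that is the treewidth.

1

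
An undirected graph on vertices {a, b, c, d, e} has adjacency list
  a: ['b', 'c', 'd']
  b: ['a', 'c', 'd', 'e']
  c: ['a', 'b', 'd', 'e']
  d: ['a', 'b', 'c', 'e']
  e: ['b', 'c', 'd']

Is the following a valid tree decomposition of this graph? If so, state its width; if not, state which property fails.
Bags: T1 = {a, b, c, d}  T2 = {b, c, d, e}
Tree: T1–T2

Yes; width 3.

Every vertex of G appears in some bag (union = {a, b, c, d, e}); every edge is covered by a bag; and for each vertex v the set of bags containing v is connected in the bag tree. The decomposition is therefore valid. The largest bag has 4 vertices, so the width is 3.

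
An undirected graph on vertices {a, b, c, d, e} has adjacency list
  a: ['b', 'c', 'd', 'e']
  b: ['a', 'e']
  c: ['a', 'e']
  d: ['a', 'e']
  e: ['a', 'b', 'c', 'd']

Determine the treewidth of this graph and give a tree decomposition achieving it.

Treewidth 2.
Bags: B1 = {a, c, e}  B2 = {a, b, e}  B3 = {a, d, e}
Tree: B1–B2, B2–B3

Each bag holds 3 vertices, so the decomposition has width 2, which upper-bounds the treewidth. Conversely, {a, d, e} is a clique of size 3, and the vertices of any clique must share a bag in every tree decomposition; so some bag has ≥ 3 vertices and tw(G) ≥ 2. Hence tw(G) = 2 exactly.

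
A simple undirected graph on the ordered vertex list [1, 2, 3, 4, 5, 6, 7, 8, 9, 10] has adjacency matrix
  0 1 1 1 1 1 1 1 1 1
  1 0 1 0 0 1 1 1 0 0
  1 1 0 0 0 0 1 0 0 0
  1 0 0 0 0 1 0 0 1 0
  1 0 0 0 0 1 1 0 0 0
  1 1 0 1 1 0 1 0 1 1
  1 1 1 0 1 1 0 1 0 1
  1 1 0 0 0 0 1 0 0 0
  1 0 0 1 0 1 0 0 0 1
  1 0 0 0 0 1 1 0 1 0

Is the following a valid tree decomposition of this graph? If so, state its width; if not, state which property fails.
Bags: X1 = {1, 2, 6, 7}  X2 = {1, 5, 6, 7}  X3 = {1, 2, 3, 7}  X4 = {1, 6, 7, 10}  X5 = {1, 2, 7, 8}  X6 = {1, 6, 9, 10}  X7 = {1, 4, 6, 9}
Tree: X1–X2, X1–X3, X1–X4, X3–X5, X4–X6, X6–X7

Yes; width 3.

Checking the three conditions: (i) the bags cover all of {1, 2, 3, 4, 5, 6, 7, 8, 9, 10}; (ii) for each edge, some bag contains both endpoints; (iii) the bags containing any fixed vertex form a subtree. All hold, so the decomposition is valid with width 4 − 1 = 3.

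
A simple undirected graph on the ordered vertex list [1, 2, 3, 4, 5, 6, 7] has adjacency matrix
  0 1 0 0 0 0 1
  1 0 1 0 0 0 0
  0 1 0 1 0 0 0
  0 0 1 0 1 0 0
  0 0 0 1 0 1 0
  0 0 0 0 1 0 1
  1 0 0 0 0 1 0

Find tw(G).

2

A width-2 tree decomposition is:
Bags: B1 = {5, 6, 7}  B2 = {4, 5, 7}  B3 = {3, 4, 7}  B4 = {2, 3, 7}  B5 = {1, 2, 7}
Tree: B1–B2, B2–B3, B3–B4, B4–B5
Every bag has size at most 3, so the width is 3 − 1 = 2 and tw(G) ≤ 2. The edges 7–6–5–4–3–2–1–7 form a cycle, so G is not a tree and its treewidth is at least 2. Therefore the treewidth is 2.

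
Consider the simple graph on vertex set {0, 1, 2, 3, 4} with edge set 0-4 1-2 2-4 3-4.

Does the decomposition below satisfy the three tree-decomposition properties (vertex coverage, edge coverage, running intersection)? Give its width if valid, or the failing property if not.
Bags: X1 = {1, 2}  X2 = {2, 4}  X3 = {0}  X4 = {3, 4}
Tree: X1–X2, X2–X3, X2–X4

A tree decomposition must satisfy three properties: every vertex lies in some bag; for every edge, both endpoints lie together in some bag; and for every vertex, the bags containing it form a connected subtree. Here edge (4,0) lies in no bag, so the decomposition is invalid.

No — edge (4,0) lies in no bag.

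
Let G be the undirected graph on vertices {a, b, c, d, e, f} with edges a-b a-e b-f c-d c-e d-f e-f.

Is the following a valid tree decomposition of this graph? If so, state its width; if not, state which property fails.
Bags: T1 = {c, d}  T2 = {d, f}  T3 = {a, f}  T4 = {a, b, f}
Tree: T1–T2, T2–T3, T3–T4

No — vertex e appears in no bag.

A tree decomposition must satisfy three properties: every vertex lies in some bag; for every edge, both endpoints lie together in some bag; and for every vertex, the bags containing it form a connected subtree. Here vertex e appears in no bag, so the decomposition is invalid.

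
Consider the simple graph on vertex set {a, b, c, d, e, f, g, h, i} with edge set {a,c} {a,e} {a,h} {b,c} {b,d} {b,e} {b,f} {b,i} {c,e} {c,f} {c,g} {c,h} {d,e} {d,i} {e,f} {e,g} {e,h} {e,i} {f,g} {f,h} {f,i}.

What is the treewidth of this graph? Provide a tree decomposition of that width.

The largest bag has 4 vertices, giving width 3; this decomposition certifies tw(G) ≤ 3. For the lower bound, the 4 vertices {b, d, e, i} are pairwise adjacent, and any tree decomposition puts a clique entirely inside one bag — forcing width ≥ 3. Combining the bounds, tw(G) = 3.

Treewidth 3.
Bags: B1 = {b, c, e, f}  B2 = {c, e, f, h}  B3 = {b, e, f, i}  B4 = {a, c, e, h}  B5 = {c, e, f, g}  B6 = {b, d, e, i}
Tree: B1–B2, B1–B3, B2–B4, B1–B5, B3–B6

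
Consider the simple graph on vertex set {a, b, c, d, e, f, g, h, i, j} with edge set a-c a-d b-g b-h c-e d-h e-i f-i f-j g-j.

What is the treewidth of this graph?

A width-2 tree decomposition is:
Bags: B1 = {a, c, e}  B2 = {a, e, i}  B3 = {a, f, i}  B4 = {a, f, j}  B5 = {a, g, j}  B6 = {a, b, g}  B7 = {a, b, h}  B8 = {a, d, h}
Tree: B1–B2, B2–B3, B3–B4, B4–B5, B5–B6, B6–B7, B7–B8
Each bag holds 3 vertices, so the decomposition has width 2, which upper-bounds the treewidth. The edges a–c–e–i–f–j–g–b–h–d–a form a cycle, so G is not a tree and its treewidth is at least 2. The upper and lower bounds meet at 2, so that is the treewidth.

2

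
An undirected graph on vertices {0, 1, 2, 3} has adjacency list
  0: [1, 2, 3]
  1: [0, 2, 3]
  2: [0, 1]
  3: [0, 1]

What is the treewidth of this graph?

2

A width-2 tree decomposition is:
Bags: B1 = {0, 1, 3}  B2 = {0, 1, 2}
Tree: B1–B2
The largest bag has 3 vertices, giving width 2; this decomposition certifies tw(G) ≤ 2. For the lower bound, the 3 vertices {0, 1, 2} are pairwise adjacent, and any tree decomposition puts a clique entirely inside one bag — forcing width ≥ 2. Therefore the treewidth is 2.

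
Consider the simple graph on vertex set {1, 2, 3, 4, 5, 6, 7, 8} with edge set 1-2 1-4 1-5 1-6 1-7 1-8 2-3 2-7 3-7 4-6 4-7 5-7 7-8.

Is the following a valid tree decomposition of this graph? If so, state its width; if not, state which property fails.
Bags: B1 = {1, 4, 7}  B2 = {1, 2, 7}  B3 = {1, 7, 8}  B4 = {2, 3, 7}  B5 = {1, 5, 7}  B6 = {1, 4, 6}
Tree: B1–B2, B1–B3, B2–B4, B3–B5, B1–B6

Vertex coverage: the bags together contain {1, 2, 3, 4, 5, 6, 7, 8}, the full vertex set. Edge coverage: each edge of G has both endpoints in at least one bag. Running intersection: for every vertex, the bags containing it form a connected subtree. All three properties hold, so this is a valid tree decomposition of width max|bag| − 1 = 2, and hence tw(G) ≤ 2.

Yes; width 2.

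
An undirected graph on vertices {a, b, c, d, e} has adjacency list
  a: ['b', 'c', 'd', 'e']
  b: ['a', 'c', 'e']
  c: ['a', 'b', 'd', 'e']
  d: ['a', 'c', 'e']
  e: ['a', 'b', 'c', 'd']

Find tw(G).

3

A width-3 tree decomposition is:
Bags: B1 = {a, c, d, e}  B2 = {a, b, c, e}
Tree: B1–B2
Every bag has size at most 4, so the width is 4 − 1 = 3 and tw(G) ≤ 3. On the other hand G contains the 4-clique {a, c, d, e}. A clique must lie in a single bag of any decomposition, so no decomposition can have width below 3. Therefore the treewidth is 3.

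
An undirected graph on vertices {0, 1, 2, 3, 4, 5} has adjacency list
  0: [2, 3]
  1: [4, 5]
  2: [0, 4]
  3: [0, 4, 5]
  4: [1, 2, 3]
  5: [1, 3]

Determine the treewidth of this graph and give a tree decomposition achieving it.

Treewidth 2.
One such decomposition:
Bags: B1 = {0, 2, 4}  B2 = {0, 3, 4}  B3 = {1, 3, 4}  B4 = {1, 3, 5}
Tree: B1–B2, B2–B3, B3–B4

The largest bag has 3 vertices, giving width 2; this decomposition certifies tw(G) ≤ 2. The edges 2–0–3–4–2 form a cycle, so G is not a tree and its treewidth is at least 2. The upper and lower bounds meet at 2, so that is the treewidth.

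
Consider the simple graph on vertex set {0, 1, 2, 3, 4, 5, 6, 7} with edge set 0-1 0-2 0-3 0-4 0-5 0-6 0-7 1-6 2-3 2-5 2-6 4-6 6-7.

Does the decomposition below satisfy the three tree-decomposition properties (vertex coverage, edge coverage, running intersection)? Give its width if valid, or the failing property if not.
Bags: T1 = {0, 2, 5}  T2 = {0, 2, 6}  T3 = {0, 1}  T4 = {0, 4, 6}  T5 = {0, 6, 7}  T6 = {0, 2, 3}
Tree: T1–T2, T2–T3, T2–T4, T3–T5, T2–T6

No — edge (6,1) lies in no bag.

A tree decomposition must satisfy three properties: every vertex lies in some bag; for every edge, both endpoints lie together in some bag; and for every vertex, the bags containing it form a connected subtree. Here edge (6,1) lies in no bag, so the decomposition is invalid.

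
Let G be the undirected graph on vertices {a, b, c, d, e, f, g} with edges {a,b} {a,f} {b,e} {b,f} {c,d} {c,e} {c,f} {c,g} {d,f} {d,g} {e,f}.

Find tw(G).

2

A width-2 tree decomposition is:
Bags: B1 = {c, e, f}  B2 = {b, e, f}  B3 = {a, b, f}  B4 = {c, d, f}  B5 = {c, d, g}
Tree: B1–B2, B2–B3, B1–B4, B4–B5
The largest bag has 3 vertices, giving width 2; this decomposition certifies tw(G) ≤ 2. On the other hand G contains the 3-clique {c, d, g}. A clique must lie in a single bag of any decomposition, so no decomposition can have width below 2. The upper and lower bounds meet at 2, so that is the treewidth.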